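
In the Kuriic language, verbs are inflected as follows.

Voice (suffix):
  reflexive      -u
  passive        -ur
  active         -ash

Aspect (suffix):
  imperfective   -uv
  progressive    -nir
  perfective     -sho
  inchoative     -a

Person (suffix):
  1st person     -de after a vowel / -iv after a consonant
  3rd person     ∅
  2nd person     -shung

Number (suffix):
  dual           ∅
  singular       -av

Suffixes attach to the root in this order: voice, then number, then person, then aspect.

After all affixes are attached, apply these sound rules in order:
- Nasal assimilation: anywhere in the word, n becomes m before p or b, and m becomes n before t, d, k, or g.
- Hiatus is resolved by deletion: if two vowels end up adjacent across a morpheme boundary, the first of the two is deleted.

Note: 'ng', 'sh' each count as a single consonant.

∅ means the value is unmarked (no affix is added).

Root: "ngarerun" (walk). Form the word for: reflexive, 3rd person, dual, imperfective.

ngarerunuv

Attach voice reflexive -u → ngarerunu.
number = dual: zero marking, form stays ngarerunu.
person = 3rd person: zero marking, form stays ngarerunu.
Attach aspect imperfective -uv → ngarerunuuv.
Nasal assimilation: no change.
Apply vowel deletion: ngarerunuuv → ngarerunuv.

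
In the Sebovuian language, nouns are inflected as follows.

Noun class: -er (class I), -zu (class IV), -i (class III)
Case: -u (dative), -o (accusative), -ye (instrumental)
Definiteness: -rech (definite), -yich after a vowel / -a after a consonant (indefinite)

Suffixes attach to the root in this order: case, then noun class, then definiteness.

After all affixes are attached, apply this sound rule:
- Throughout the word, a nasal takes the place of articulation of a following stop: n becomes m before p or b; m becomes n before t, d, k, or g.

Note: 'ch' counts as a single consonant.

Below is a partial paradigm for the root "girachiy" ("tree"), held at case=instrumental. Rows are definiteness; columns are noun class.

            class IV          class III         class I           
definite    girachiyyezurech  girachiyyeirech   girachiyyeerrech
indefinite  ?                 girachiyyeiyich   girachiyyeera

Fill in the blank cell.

Attach case instrumental -ye → girachiyye.
Attach noun class class IV -zu → girachiyyezu.
Attach definiteness indefinite -yich (after vowel 'u') → girachiyyezuyich.
Nasal assimilation: no change.

girachiyyezuyich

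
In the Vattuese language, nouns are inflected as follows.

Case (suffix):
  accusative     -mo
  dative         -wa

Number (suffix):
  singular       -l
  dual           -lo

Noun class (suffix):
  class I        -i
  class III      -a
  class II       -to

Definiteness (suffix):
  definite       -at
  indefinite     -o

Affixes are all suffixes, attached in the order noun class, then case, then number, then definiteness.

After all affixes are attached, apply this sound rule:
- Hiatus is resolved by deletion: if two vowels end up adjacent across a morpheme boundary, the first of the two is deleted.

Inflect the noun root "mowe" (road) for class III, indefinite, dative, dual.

Attach noun class class III -a → mowea.
Attach case dative -wa → moweawa.
Attach number dual -lo → moweawalo.
Attach definiteness indefinite -o → moweawaloo.
Apply vowel deletion: moweawaloo → mowawalo.

mowawalo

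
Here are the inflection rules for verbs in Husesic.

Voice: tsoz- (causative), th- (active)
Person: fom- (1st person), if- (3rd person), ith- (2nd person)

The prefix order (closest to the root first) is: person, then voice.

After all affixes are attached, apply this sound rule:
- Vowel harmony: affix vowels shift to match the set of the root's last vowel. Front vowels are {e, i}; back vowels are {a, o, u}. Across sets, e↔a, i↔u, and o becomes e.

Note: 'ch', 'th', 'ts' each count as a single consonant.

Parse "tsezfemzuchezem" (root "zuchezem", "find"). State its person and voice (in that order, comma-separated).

Segment: tsoz-fom-zuchezem.
person: fom- → 1st person.
voice: tsoz- → causative.

1st person, causative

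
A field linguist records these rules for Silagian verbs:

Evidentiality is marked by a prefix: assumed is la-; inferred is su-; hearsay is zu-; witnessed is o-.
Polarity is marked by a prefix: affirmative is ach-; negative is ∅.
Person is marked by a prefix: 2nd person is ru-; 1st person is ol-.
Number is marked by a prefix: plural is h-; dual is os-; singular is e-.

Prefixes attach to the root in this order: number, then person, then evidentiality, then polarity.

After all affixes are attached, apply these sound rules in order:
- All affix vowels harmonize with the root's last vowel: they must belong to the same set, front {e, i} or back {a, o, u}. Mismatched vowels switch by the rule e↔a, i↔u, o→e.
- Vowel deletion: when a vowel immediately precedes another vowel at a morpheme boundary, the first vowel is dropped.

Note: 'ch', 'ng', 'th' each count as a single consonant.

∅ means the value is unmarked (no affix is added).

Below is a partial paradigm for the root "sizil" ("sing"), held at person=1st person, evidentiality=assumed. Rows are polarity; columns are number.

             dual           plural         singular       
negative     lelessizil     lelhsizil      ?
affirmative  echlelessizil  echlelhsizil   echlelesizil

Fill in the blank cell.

lelesizil

Attach number singular e- → esizil.
Attach person 1st person ol- → olesizil.
Attach evidentiality assumed la- → laolesizil.
polarity = negative: zero marking, form stays laolesizil.
Apply vowel harmony: laolesizil → leelesizil.
Apply vowel deletion: leelesizil → lelesizil.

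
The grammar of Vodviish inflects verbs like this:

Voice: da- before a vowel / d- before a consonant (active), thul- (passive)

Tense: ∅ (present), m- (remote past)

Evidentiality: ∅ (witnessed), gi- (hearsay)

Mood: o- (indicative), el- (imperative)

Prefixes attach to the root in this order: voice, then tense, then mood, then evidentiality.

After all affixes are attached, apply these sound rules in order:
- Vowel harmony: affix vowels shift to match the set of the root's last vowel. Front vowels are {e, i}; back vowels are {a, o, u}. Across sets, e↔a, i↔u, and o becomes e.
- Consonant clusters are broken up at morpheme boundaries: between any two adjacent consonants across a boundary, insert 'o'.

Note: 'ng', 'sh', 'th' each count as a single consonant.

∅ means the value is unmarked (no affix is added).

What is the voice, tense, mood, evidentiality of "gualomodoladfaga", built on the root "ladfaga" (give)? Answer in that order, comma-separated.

active, remote past, imperative, hearsay

Segment: gi-el-m-d-ladfaga.
voice: da/d- → active.
tense: m- → remote past.
mood: el- → imperative.
evidentiality: gi- → hearsay.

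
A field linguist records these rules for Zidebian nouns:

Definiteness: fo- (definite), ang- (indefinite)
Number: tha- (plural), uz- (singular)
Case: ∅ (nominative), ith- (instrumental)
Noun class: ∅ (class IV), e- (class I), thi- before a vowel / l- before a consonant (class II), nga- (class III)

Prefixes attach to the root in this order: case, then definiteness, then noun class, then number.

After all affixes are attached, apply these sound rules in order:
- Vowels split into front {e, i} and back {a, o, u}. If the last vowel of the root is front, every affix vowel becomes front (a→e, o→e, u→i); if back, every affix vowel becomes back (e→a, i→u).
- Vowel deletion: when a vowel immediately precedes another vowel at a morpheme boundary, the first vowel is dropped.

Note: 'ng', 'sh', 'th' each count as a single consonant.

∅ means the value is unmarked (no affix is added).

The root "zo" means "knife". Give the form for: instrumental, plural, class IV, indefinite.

thanguthzo

Attach case instrumental ith- → ithzo.
Attach definiteness indefinite ang- → angithzo.
noun class = class IV: zero marking, form stays angithzo.
Attach number plural tha- → thaangithzo.
Apply vowel harmony: thaangithzo → thaanguthzo.
Apply vowel deletion: thaanguthzo → thanguthzo.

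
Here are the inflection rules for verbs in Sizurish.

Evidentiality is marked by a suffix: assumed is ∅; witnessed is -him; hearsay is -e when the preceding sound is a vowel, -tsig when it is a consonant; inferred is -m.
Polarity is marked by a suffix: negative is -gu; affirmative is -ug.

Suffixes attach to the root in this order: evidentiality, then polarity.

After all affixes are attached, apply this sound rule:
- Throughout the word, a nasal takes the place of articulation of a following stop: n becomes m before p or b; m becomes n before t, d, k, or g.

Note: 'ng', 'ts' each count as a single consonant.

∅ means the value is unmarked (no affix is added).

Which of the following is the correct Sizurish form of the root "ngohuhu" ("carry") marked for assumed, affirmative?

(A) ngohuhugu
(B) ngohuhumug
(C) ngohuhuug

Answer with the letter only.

evidentiality = assumed: zero marking, form stays ngohuhu.
Attach polarity affirmative -ug → ngohuhuug.
Nasal assimilation: no change.
So the correct form is ngohuhuug, option (C).
(B) ngohuhumug is wrong: it uses inferred instead of assumed for evidentiality.
(A) ngohuhugu is wrong: it uses negative instead of affirmative for polarity.

C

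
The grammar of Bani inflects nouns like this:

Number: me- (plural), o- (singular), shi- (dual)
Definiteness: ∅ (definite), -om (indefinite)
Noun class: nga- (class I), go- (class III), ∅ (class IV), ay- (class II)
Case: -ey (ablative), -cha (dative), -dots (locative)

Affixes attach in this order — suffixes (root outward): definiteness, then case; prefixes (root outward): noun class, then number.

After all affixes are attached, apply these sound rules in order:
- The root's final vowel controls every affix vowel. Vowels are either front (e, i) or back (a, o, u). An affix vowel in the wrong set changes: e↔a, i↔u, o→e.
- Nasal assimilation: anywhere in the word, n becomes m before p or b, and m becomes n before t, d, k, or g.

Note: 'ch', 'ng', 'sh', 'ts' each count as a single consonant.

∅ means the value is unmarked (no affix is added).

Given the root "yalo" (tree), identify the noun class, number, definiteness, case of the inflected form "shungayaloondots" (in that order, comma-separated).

class I, dual, indefinite, locative

Segment: shi-nga-yalo-om-dots.
noun class: nga- → class I.
number: shi- → dual.
definiteness: -om → indefinite.
case: -dots → locative.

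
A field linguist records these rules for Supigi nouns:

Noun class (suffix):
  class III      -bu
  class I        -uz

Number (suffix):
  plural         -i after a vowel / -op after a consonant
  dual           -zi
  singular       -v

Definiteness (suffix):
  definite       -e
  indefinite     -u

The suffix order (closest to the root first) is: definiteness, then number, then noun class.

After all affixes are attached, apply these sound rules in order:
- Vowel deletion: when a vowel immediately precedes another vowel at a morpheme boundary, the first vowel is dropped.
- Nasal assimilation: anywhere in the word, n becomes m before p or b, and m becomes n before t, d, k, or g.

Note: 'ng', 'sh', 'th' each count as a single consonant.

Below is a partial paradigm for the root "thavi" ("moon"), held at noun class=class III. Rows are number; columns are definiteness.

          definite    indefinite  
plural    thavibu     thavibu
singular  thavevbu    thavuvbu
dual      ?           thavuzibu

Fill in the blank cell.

thavezibu

Attach definiteness definite -e → thavie.
Attach number dual -zi → thaviezi.
Attach noun class class III -bu → thaviezibu.
Apply vowel deletion: thaviezibu → thavezibu.
Nasal assimilation: no change.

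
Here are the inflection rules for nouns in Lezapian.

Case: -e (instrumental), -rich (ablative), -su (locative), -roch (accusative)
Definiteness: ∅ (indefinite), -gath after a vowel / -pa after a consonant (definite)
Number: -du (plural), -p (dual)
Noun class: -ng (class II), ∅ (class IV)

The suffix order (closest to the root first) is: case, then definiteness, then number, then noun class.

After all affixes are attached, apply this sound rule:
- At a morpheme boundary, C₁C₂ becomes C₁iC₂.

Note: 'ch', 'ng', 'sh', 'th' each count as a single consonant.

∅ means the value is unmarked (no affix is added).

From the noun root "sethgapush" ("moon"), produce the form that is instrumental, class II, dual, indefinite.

sethgapusheping

Attach case instrumental -e → sethgapushe.
definiteness = indefinite: zero marking, form stays sethgapushe.
Attach number dual -p → sethgapushep.
Attach noun class class II -ng → sethgapushepng.
Apply epenthesis: sethgapushepng → sethgapusheping.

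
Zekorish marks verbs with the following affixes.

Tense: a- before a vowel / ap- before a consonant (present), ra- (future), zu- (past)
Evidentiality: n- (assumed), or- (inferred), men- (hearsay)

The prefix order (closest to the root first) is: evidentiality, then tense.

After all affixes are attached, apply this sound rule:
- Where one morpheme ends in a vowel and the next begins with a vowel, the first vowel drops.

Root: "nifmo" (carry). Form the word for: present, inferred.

ornifmo

Attach evidentiality inferred or- → ornifmo.
Attach tense present a- (before vowel 'o') → aornifmo.
Apply vowel deletion: aornifmo → ornifmo.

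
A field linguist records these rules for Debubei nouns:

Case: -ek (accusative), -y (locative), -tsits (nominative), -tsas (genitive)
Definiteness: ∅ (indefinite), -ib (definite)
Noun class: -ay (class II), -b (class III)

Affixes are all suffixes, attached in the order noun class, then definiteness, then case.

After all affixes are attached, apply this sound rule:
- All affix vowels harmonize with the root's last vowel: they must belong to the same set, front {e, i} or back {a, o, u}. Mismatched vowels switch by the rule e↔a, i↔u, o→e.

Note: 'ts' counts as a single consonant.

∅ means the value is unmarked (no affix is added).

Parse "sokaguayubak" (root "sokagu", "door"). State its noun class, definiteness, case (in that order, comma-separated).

Segment: sokagu-ay-ib-ek.
noun class: -ay → class II.
definiteness: -ib → definite.
case: -ek → accusative.

class II, definite, accusative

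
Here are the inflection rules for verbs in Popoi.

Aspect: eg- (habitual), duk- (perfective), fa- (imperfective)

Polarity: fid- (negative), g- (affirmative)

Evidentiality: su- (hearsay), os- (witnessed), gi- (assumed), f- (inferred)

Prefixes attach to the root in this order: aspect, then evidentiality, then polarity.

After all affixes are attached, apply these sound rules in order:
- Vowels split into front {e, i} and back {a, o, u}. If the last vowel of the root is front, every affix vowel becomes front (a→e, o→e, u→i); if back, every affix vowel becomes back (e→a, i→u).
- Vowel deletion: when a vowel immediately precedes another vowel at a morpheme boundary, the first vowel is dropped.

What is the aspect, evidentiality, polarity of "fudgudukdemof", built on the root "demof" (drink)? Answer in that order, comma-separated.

perfective, assumed, negative

Segment: fid-gi-duk-demof.
aspect: duk- → perfective.
evidentiality: gi- → assumed.
polarity: fid- → negative.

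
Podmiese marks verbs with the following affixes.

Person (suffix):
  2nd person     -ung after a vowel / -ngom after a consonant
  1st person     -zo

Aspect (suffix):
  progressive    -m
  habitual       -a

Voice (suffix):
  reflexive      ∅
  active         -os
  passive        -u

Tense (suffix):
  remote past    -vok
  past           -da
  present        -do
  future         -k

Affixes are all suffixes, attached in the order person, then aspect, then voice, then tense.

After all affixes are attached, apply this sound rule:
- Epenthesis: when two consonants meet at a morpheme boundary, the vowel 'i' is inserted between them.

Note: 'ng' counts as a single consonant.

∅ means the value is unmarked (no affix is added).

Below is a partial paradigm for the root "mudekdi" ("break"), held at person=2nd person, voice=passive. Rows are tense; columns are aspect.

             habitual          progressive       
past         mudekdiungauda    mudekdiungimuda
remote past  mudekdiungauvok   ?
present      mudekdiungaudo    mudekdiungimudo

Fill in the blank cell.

mudekdiungimuvok

Attach person 2nd person -ung (after vowel 'i') → mudekdiung.
Attach aspect progressive -m → mudekdiungm.
Attach voice passive -u → mudekdiungmu.
Attach tense remote past -vok → mudekdiungmuvok.
Apply epenthesis: mudekdiungmuvok → mudekdiungimuvok.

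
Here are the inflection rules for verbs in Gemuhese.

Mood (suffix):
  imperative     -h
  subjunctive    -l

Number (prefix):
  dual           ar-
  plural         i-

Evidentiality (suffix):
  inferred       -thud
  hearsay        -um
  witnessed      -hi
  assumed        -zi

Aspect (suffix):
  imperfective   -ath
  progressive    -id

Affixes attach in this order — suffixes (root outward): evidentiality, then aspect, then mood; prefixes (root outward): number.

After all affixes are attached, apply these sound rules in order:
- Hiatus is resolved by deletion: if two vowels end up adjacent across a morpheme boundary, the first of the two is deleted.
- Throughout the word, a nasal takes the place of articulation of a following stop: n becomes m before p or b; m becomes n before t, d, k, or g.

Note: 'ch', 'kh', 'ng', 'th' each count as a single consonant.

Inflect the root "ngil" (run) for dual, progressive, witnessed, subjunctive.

arngilhidl

Attach evidentiality witnessed -hi → ngilhi.
Attach aspect progressive -id → ngilhiid.
Attach mood subjunctive -l → ngilhiidl.
Attach number dual ar- → arngilhiidl.
Apply vowel deletion: arngilhiidl → arngilhidl.
Nasal assimilation: no change.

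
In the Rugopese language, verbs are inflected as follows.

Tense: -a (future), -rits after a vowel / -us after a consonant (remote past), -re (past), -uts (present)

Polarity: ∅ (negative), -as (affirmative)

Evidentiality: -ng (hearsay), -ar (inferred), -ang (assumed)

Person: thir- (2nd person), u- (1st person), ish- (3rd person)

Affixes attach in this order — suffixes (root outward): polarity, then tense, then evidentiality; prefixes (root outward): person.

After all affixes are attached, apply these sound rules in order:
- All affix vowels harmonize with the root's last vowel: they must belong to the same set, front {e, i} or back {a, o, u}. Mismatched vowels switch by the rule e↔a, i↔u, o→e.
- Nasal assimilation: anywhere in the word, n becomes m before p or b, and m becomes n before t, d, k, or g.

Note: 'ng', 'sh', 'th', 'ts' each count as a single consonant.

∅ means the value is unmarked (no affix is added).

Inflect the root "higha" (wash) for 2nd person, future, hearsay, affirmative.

thurhighaasang

Attach polarity affirmative -as → highaas.
Attach tense future -a → highaasa.
Attach person 2nd person thir- → thirhighaasa.
Attach evidentiality hearsay -ng → thirhighaasang.
Apply vowel harmony: thirhighaasang → thurhighaasang.
Nasal assimilation: no change.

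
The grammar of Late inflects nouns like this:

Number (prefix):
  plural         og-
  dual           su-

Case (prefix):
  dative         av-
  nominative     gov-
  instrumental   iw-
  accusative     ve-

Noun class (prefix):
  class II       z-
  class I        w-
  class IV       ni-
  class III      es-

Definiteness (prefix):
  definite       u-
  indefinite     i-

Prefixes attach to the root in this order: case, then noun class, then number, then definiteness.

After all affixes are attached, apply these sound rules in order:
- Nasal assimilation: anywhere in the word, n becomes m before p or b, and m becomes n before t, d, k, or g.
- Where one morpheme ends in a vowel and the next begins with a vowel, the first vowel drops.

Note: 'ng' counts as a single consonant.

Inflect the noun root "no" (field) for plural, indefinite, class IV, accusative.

Attach case accusative ve- → veno.
Attach noun class class IV ni- → niveno.
Attach number plural og- → ogniveno.
Attach definiteness indefinite i- → iogniveno.
Nasal assimilation: no change.
Apply vowel deletion: iogniveno → ogniveno.

ogniveno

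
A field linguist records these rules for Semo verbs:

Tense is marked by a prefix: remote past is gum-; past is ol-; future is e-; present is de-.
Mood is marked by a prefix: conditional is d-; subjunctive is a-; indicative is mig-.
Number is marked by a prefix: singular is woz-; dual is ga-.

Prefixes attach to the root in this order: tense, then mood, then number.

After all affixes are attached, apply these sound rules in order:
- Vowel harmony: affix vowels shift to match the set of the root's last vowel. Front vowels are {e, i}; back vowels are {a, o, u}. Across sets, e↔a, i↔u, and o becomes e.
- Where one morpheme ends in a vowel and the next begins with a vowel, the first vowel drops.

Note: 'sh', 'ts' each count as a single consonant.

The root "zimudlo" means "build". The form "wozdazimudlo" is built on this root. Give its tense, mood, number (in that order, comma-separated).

Segment: woz-d-e-zimudlo.
tense: e- → future.
mood: d- → conditional.
number: woz- → singular.

future, conditional, singular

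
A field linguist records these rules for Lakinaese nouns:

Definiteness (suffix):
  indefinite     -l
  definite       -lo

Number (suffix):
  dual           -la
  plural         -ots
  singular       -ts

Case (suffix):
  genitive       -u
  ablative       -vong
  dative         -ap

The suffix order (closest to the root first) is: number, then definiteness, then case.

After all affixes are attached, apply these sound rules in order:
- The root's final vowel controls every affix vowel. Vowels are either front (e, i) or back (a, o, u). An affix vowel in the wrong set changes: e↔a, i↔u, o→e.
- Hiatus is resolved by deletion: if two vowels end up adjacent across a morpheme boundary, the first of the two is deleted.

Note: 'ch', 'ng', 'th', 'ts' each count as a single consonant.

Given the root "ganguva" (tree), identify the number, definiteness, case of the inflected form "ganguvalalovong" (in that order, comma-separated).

dual, definite, ablative

Segment: ganguva-la-lo-vong.
number: -la → dual.
definiteness: -lo → definite.
case: -vong → ablative.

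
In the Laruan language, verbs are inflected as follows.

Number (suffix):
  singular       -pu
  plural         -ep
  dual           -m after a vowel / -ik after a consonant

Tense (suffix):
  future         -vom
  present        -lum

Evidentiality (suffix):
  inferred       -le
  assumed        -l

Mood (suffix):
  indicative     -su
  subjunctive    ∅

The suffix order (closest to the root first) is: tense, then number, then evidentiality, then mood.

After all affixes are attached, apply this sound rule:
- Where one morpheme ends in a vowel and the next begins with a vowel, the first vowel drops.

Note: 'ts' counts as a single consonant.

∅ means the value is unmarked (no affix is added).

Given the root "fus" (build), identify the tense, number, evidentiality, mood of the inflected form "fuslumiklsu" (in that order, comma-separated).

present, dual, assumed, indicative

Segment: fus-lum-ik-l-su.
tense: -lum → present.
number: -m/ik → dual.
evidentiality: -l → assumed.
mood: -su → indicative.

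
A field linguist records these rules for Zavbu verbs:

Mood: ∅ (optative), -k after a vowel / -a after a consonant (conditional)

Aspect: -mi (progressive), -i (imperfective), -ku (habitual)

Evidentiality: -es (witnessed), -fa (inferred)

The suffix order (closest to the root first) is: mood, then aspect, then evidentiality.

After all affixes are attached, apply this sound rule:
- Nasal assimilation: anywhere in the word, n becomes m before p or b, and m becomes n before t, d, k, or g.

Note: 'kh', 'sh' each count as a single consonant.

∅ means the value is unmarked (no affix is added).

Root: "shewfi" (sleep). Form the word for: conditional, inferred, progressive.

shewfikmifa

Attach mood conditional -k (after vowel 'i') → shewfik.
Attach aspect progressive -mi → shewfikmi.
Attach evidentiality inferred -fa → shewfikmifa.
Nasal assimilation: no change.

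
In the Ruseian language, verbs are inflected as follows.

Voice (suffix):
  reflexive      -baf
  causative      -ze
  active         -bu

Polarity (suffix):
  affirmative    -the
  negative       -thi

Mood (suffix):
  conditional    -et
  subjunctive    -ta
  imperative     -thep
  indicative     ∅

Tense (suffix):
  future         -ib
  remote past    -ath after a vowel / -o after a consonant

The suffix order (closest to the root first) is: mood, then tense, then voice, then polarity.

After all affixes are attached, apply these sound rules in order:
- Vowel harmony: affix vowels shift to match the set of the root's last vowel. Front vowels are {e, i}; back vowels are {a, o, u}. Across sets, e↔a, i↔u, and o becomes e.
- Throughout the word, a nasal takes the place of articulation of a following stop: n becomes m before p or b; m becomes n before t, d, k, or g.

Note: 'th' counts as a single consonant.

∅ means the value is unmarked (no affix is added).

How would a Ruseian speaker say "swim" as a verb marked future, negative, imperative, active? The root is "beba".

bebathapubbuthu

Attach mood imperative -thep → bebathep.
Attach tense future -ib → bebathepib.
Attach voice active -bu → bebathepibbu.
Attach polarity negative -thi → bebathepibbuthi.
Apply vowel harmony: bebathepibbuthi → bebathapubbuthu.
Nasal assimilation: no change.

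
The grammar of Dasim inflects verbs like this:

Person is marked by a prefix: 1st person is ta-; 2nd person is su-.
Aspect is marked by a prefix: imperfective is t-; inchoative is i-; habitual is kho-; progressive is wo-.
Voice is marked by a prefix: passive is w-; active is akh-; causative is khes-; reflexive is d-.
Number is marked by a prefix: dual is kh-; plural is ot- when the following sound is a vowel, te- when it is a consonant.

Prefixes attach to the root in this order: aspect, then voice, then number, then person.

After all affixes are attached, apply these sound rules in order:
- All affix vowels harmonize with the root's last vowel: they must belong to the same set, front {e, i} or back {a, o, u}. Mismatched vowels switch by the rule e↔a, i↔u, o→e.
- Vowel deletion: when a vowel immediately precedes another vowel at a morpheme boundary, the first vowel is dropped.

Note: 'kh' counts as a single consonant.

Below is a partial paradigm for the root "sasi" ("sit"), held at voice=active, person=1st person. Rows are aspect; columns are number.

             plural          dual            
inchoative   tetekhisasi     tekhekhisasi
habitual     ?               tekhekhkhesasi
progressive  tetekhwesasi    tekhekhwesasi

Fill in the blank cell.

tetekhkhesasi

Attach aspect habitual kho- → khosasi.
Attach voice active akh- → akhkhosasi.
Attach number plural ot- (before vowel 'a') → otakhkhosasi.
Attach person 1st person ta- → taotakhkhosasi.
Apply vowel harmony: taotakhkhosasi → teetekhkhesasi.
Apply vowel deletion: teetekhkhesasi → tetekhkhesasi.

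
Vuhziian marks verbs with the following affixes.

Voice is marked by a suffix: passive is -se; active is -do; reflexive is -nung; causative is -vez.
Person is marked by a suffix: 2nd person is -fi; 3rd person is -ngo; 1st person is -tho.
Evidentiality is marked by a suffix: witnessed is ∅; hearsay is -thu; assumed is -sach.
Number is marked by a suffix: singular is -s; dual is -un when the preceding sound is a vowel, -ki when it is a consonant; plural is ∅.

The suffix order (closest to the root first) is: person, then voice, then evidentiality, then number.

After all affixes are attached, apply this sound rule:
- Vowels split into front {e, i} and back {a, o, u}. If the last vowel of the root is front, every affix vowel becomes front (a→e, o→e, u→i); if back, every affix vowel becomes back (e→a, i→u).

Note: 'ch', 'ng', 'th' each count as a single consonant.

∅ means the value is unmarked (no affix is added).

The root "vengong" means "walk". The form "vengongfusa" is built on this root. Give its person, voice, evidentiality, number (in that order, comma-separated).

2nd person, passive, witnessed, plural

Segment: vengong-fi-se.
person: -fi → 2nd person.
voice: -se → passive.
evidentiality: ∅ → witnessed.
number: ∅ → plural.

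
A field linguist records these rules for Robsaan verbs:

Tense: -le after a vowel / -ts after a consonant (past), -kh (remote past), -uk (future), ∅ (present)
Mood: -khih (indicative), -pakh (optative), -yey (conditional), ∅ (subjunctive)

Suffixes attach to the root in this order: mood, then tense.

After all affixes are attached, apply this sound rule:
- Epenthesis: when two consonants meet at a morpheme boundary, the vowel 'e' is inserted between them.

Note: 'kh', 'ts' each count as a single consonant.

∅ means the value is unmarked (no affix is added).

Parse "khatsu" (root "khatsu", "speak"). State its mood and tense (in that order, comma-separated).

subjunctive, present

Segment: khatsu.
mood: ∅ → subjunctive.
tense: ∅ → present.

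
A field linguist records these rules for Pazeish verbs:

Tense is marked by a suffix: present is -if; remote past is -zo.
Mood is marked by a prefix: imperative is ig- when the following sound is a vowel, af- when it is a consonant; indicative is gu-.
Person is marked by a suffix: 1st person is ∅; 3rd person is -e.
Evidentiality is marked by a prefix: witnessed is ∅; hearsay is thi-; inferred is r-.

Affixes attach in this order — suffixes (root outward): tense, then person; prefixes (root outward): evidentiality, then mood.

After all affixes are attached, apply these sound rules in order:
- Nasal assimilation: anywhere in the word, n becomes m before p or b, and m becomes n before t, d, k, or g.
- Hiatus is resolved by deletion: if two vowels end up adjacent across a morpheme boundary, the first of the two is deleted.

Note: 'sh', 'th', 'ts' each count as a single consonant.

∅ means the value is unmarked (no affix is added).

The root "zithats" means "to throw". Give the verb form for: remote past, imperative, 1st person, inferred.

afrzithatszo

Attach tense remote past -zo → zithatszo.
person = 1st person: zero marking, form stays zithatszo.
Attach evidentiality inferred r- → rzithatszo.
Attach mood imperative af- (before consonant 'r') → afrzithatszo.
Nasal assimilation: no change.
Vowel deletion: no change.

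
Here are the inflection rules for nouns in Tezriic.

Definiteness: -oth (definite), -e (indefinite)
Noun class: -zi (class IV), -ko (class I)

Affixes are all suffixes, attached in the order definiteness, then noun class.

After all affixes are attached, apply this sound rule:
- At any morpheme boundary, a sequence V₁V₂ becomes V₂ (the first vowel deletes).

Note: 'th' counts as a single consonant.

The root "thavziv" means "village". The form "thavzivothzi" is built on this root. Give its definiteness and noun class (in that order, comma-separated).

Segment: thavziv-oth-zi.
definiteness: -oth → definite.
noun class: -zi → class IV.

definite, class IV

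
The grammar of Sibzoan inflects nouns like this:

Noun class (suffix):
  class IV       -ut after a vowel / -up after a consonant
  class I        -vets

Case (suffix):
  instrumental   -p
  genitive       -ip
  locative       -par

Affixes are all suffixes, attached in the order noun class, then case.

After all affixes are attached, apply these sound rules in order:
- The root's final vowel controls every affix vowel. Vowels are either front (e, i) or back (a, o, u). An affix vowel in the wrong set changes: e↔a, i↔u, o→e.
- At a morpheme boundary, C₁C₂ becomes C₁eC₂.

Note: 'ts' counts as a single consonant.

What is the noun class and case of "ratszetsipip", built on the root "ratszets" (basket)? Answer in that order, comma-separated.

Segment: ratszets-up-ip.
noun class: -ut/up → class IV.
case: -ip → genitive.

class IV, genitive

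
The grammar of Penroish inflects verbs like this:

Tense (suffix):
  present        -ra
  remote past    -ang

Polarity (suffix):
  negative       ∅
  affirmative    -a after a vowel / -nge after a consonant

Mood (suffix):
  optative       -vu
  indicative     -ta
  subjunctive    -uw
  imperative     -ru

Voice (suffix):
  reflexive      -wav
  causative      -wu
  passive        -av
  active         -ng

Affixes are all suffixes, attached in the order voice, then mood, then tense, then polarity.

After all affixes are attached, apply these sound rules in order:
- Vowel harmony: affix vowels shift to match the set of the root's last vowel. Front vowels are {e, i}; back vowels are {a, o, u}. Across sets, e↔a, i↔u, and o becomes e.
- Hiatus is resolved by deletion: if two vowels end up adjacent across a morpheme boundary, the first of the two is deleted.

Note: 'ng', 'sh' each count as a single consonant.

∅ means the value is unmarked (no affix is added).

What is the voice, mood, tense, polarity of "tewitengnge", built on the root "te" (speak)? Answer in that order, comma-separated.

causative, indicative, remote past, affirmative

Segment: te-wu-ta-ang-nge.
voice: -wu → causative.
mood: -ta → indicative.
tense: -ang → remote past.
polarity: -a/nge → affirmative.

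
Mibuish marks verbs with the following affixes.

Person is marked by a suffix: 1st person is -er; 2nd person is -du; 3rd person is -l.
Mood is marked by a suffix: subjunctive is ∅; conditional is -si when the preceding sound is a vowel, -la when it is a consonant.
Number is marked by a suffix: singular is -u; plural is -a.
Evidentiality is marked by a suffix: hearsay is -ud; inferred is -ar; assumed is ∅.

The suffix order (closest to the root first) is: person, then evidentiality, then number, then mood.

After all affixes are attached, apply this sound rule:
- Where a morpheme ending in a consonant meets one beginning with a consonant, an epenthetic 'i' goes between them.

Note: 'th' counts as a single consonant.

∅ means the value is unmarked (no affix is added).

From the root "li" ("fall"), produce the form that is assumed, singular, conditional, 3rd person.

lilusi

Attach person 3rd person -l → lil.
evidentiality = assumed: zero marking, form stays lil.
Attach number singular -u → lilu.
Attach mood conditional -si (after vowel 'u') → lilusi.
Epenthesis: no change.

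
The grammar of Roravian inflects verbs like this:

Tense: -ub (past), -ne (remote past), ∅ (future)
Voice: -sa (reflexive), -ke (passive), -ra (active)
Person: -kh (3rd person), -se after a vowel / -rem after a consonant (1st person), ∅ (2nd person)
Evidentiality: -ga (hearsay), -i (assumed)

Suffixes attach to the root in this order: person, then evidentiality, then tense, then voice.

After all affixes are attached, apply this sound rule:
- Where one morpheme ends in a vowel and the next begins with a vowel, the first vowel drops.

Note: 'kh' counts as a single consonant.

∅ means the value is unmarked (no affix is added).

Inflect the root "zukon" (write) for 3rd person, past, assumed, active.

Attach person 3rd person -kh → zukonkh.
Attach evidentiality assumed -i → zukonkhi.
Attach tense past -ub → zukonkhiub.
Attach voice active -ra → zukonkhiubra.
Apply vowel deletion: zukonkhiubra → zukonkhubra.

zukonkhubra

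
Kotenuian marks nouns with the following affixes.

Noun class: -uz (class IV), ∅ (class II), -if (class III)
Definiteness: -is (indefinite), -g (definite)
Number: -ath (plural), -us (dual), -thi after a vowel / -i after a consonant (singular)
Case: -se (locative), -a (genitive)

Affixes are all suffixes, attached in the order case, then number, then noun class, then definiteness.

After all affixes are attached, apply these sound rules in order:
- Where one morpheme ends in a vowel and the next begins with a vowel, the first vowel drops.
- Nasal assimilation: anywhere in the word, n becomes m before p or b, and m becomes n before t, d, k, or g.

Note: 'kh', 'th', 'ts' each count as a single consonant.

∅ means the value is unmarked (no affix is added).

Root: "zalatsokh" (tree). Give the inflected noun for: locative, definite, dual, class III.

zalatsokhsusifg

Attach case locative -se → zalatsokhse.
Attach number dual -us → zalatsokhseus.
Attach noun class class III -if → zalatsokhseusif.
Attach definiteness definite -g → zalatsokhseusifg.
Apply vowel deletion: zalatsokhseusifg → zalatsokhsusifg.
Nasal assimilation: no change.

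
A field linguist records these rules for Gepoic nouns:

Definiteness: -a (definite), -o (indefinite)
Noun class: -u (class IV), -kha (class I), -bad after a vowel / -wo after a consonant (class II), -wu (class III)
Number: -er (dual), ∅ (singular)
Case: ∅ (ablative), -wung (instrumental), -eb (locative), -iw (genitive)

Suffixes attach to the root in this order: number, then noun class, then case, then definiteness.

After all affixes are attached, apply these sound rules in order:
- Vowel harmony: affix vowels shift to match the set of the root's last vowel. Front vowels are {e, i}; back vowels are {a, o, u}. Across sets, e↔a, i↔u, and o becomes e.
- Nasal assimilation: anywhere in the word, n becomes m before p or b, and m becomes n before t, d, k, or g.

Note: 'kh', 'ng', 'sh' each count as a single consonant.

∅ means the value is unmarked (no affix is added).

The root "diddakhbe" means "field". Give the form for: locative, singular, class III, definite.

number = singular: zero marking, form stays diddakhbe.
Attach noun class class III -wu → diddakhbewu.
Attach case locative -eb → diddakhbewueb.
Attach definiteness definite -a → diddakhbewueba.
Apply vowel harmony: diddakhbewueba → diddakhbewiebe.
Nasal assimilation: no change.

diddakhbewiebe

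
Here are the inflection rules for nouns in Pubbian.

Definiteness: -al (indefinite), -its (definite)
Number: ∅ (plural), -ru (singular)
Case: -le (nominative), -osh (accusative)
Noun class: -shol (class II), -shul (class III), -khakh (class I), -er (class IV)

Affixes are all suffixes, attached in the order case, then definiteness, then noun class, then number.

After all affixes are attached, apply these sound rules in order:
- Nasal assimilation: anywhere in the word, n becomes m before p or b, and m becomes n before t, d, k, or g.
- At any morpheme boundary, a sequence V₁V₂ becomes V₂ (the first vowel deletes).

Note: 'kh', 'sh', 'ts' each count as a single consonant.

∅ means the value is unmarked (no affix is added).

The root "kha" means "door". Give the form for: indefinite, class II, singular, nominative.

khalalsholru

Attach case nominative -le → khale.
Attach definiteness indefinite -al → khaleal.
Attach noun class class II -shol → khalealshol.
Attach number singular -ru → khalealsholru.
Nasal assimilation: no change.
Apply vowel deletion: khalealsholru → khalalsholru.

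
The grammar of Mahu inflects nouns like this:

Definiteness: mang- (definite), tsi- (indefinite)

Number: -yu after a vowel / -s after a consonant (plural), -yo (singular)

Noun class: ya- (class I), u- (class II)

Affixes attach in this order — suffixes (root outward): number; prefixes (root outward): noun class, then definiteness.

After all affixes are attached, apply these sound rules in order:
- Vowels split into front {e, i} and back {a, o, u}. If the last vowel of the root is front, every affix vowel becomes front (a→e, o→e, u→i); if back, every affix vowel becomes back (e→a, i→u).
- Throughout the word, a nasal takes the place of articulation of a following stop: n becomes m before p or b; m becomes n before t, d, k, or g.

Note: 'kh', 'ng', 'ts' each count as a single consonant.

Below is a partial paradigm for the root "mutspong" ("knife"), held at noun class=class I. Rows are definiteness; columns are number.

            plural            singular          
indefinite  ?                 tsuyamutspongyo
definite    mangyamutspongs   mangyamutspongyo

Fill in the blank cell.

tsuyamutspongs

Attach noun class class I ya- → yamutspong.
Attach definiteness indefinite tsi- → tsiyamutspong.
Attach number plural -s (after consonant 'ng') → tsiyamutspongs.
Apply vowel harmony: tsiyamutspongs → tsuyamutspongs.
Nasal assimilation: no change.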